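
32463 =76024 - 43561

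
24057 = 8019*3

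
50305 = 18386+31919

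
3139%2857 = 282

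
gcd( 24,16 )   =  8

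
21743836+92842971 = 114586807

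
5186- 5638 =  - 452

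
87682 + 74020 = 161702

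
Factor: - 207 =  - 3^2*23^1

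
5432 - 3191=2241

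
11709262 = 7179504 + 4529758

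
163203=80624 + 82579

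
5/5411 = 5/5411 = 0.00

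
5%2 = 1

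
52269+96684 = 148953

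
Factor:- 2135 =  - 5^1*7^1*61^1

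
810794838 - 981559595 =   -  170764757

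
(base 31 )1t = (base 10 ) 60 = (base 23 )2E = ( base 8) 74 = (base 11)55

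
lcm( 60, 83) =4980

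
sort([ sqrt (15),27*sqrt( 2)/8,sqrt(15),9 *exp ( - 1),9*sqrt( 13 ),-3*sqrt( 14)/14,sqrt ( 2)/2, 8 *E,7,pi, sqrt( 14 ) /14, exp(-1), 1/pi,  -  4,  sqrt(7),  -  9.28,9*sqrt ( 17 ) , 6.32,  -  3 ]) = [  -  9.28,  -  4 , - 3,  -  3*sqrt(14)/14,sqrt ( 14 )/14, 1/pi,exp(-1),sqrt( 2)/2,sqrt(7 ),pi,9*exp(-1),sqrt (15), sqrt( 15 ),27*sqrt( 2 ) /8,6.32,7,8 * E , 9*sqrt(13 ),9*sqrt( 17) ] 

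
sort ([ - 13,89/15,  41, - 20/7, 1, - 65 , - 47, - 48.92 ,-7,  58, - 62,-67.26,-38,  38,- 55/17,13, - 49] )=[ - 67.26, - 65, - 62, - 49, - 48.92, - 47, - 38, - 13, - 7,-55/17, - 20/7, 1,89/15,13,38, 41,58 ]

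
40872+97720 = 138592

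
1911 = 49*39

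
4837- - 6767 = 11604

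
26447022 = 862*30681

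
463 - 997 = -534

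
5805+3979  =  9784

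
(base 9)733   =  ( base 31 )J8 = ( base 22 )153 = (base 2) 1001010101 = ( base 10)597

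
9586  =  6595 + 2991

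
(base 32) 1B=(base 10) 43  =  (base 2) 101011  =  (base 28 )1f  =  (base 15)2d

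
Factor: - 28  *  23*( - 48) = 30912 = 2^6*3^1*7^1 * 23^1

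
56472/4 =14118 = 14118.00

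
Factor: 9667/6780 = 2^( - 2) * 3^( - 1)*5^( - 1 )*7^1*113^( - 1)  *  1381^1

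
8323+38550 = 46873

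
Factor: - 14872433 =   -  17^1* 823^1 *1063^1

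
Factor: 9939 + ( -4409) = 5530 =2^1*5^1*7^1*79^1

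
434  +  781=1215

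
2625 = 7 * 375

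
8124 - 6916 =1208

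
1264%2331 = 1264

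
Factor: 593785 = 5^1*118757^1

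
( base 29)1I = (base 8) 57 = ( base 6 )115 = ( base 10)47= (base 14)35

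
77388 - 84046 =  - 6658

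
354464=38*9328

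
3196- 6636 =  - 3440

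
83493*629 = 52517097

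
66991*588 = 39390708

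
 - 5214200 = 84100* ( - 62)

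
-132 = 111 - 243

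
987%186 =57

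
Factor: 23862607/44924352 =2^( - 6 )*3^(-1 )*11^(-1)*89^(-1 ) * 109^1*239^(  -  1)*218923^1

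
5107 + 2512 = 7619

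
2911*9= 26199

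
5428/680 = 7 +167/170 = 7.98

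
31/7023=31/7023 = 0.00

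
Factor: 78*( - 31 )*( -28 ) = 67704 = 2^3*3^1*7^1*13^1*31^1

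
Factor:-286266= - 2^1*3^1*47711^1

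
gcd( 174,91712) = 2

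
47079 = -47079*( - 1 ) 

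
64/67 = 64/67  =  0.96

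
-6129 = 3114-9243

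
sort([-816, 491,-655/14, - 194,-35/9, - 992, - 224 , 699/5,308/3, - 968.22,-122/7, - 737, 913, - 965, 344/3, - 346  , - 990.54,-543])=[ - 992, - 990.54, - 968.22, - 965, - 816, - 737, - 543, - 346,  -  224, - 194,-655/14, - 122/7, - 35/9, 308/3,344/3 , 699/5,491, 913]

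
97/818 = 97/818 = 0.12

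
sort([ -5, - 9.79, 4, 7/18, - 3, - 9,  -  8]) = [ - 9.79, - 9, - 8, - 5, - 3, 7/18 , 4]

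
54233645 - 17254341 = 36979304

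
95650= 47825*2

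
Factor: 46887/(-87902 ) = - 2^ ( - 1 ) *3^1*15629^1*43951^( - 1 )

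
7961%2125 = 1586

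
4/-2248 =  - 1/562 = - 0.00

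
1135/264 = 4 + 79/264 = 4.30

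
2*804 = 1608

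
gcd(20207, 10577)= 1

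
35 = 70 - 35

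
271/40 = 271/40 = 6.78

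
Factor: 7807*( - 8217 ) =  - 64150119 = -3^2 *11^1 *37^1 * 83^1 * 211^1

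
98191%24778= 23857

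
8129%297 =110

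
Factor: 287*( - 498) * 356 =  - 50881656 = - 2^3*3^1*7^1*41^1*83^1*89^1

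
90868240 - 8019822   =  82848418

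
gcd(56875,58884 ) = 7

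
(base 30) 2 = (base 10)2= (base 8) 2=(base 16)2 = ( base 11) 2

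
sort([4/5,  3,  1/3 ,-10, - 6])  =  [ - 10, - 6,1/3,4/5,3]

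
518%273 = 245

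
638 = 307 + 331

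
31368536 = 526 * 59636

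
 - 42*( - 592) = 24864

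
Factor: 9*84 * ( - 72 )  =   - 54432  =  -2^5*3^5* 7^1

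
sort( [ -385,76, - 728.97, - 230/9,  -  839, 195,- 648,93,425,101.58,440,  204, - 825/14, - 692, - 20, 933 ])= [ - 839,-728.97, - 692, - 648, - 385, - 825/14, - 230/9, - 20, 76, 93, 101.58, 195,204,425 , 440,  933 ]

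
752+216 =968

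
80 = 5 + 75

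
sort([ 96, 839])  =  [ 96,839 ]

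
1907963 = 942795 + 965168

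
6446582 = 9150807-2704225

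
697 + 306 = 1003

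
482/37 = 482/37 = 13.03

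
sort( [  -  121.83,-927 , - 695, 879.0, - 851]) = [ - 927,-851, - 695, - 121.83,879.0]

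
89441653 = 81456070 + 7985583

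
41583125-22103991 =19479134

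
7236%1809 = 0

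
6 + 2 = 8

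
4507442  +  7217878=11725320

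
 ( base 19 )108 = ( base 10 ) 369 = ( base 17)14c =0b101110001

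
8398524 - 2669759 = 5728765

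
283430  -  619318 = -335888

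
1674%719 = 236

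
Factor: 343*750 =2^1*3^1 * 5^3*7^3= 257250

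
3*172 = 516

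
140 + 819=959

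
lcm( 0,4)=0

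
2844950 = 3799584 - 954634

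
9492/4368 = 113/52 = 2.17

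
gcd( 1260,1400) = 140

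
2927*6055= 17722985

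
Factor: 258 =2^1*3^1 * 43^1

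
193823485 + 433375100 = 627198585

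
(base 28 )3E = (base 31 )35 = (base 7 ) 200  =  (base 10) 98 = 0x62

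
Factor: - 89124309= - 3^2*2111^1*4691^1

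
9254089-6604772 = 2649317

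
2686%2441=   245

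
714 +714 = 1428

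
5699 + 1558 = 7257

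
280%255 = 25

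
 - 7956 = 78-8034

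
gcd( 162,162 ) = 162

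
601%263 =75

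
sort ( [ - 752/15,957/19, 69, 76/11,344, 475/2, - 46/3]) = [-752/15,  -  46/3,76/11 , 957/19, 69, 475/2, 344]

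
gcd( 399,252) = 21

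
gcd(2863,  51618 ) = 7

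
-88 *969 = -85272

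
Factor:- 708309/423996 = -236103/141332 = - 2^( -2) * 3^1*7^1*89^( -1)*397^ ( - 1 )*11243^1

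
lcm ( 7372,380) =36860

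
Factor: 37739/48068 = 2^ (  -  2)*13^1*61^(- 1)*197^( - 1)*2903^1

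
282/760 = 141/380 = 0.37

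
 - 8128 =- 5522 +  - 2606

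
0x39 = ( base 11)52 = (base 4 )321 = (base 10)57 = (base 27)23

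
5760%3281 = 2479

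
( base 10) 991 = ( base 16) 3df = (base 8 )1737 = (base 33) U1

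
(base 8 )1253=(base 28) ob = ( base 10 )683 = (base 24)14B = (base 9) 838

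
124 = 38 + 86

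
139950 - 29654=110296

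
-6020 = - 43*140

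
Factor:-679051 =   -  679051^1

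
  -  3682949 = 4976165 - 8659114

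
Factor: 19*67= 19^1*67^1 =1273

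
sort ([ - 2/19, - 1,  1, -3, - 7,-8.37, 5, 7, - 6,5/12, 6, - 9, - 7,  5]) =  [ - 9, - 8.37, - 7, - 7 , - 6,- 3, -1, - 2/19,  5/12 , 1, 5, 5 , 6, 7 ]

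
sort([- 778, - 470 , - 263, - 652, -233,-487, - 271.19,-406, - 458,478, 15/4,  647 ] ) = [-778, - 652 , - 487,  -  470,-458, - 406, - 271.19, - 263,- 233,15/4,478,647] 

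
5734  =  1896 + 3838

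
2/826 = 1/413 = 0.00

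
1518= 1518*1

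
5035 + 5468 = 10503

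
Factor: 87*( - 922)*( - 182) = 14598948 = 2^2*3^1 * 7^1*13^1 * 29^1 * 461^1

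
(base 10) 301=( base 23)D2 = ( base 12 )211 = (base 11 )254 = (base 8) 455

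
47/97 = 47/97 = 0.48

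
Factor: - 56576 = - 2^8*13^1*17^1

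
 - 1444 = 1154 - 2598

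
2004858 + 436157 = 2441015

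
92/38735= 92/38735 = 0.00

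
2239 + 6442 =8681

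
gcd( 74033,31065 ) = 1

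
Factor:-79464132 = -2^2*3^3*11^1 * 66889^1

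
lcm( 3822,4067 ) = 317226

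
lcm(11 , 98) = 1078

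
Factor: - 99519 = -3^1*7^2*677^1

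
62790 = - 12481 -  - 75271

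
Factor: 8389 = 8389^1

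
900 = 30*30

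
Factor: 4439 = 23^1 *193^1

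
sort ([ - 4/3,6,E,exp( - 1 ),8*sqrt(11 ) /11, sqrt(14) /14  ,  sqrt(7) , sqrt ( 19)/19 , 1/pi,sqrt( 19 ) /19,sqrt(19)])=[ - 4/3, sqrt(19) /19,sqrt( 19 ) /19,sqrt(14 )/14,1/pi,exp( - 1),8*sqrt (11 ) /11,sqrt ( 7 ), E, sqrt( 19), 6] 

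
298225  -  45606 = 252619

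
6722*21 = 141162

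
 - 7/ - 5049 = 7/5049 = 0.00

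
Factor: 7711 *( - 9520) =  - 2^4*5^1  *7^1*11^1*17^1*701^1 = - 73408720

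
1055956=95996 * 11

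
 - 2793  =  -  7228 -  - 4435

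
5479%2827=2652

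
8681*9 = 78129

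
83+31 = 114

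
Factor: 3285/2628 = 2^(-2)*5^1 = 5/4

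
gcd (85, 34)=17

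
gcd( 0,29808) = 29808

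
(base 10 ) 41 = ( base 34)17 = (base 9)45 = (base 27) 1E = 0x29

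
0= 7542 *0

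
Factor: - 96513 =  - 3^1*53^1*607^1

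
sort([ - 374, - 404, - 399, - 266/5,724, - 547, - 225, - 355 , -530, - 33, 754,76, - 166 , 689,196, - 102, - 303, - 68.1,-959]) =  [-959, - 547,  -  530, - 404 , - 399 ,- 374, - 355, - 303,- 225, - 166, - 102, - 68.1, - 266/5, - 33, 76,  196 , 689,724,  754] 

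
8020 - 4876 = 3144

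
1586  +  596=2182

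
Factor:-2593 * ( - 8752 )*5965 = 135369328240 = 2^4*5^1*547^1 * 1193^1 * 2593^1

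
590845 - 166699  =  424146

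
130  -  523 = -393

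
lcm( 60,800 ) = 2400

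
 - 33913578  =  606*(  -  55963) 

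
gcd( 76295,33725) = 5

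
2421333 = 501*4833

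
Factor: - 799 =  - 17^1*47^1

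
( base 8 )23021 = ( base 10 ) 9745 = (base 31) a4b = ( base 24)gm1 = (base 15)2d4a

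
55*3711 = 204105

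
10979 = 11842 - 863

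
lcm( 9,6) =18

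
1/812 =1/812 = 0.00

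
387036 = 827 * 468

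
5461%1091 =6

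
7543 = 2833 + 4710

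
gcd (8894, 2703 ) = 1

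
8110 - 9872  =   - 1762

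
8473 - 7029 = 1444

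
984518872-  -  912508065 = 1897026937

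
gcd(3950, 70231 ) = 79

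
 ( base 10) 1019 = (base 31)11r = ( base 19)2fc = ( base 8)1773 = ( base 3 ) 1101202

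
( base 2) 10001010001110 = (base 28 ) B7Q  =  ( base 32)8ke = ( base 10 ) 8846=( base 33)842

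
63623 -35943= 27680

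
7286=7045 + 241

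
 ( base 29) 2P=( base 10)83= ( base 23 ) 3e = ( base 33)2h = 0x53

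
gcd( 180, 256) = 4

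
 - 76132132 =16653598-92785730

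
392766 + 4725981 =5118747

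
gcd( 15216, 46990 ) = 2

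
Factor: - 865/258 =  - 2^( - 1 ) *3^ ( -1) * 5^1*43^( - 1) * 173^1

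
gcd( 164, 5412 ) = 164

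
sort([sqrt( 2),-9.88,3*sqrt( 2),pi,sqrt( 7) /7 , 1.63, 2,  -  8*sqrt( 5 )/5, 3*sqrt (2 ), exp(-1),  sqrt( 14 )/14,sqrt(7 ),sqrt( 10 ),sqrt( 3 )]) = [-9.88 , - 8*sqrt( 5 )/5,sqrt(14 )/14,exp( - 1 ), sqrt( 7 )/7, sqrt( 2 ) , 1.63, sqrt( 3 ), 2, sqrt( 7 ),pi , sqrt (10 ), 3* sqrt(2 ),3*sqrt(2)]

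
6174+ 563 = 6737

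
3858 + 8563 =12421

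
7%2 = 1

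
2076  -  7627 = - 5551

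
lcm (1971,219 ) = 1971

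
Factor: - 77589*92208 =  - 2^4 * 3^3*17^1*37^1*113^1*233^1 = - 7154326512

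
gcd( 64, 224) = 32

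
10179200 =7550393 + 2628807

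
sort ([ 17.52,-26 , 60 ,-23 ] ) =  [ - 26, - 23, 17.52,  60 ]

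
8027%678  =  569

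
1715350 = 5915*290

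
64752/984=65+33/41 = 65.80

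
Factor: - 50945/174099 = - 3^( - 1)*5^1 * 23^1*131^(-1) = - 115/393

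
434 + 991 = 1425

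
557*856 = 476792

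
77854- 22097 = 55757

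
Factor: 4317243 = 3^1* 7^2*43^1*683^1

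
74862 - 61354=13508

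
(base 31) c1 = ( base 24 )FD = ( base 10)373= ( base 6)1421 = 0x175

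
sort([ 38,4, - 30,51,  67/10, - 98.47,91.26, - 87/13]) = [-98.47, - 30,  -  87/13 , 4,67/10,38,51 , 91.26]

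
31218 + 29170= 60388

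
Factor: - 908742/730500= - 2^( - 1 )*5^( - 3)*311^1 =- 311/250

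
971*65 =63115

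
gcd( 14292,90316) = 4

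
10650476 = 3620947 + 7029529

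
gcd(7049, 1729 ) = 133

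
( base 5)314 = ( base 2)1010100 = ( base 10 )84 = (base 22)3i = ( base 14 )60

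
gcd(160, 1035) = 5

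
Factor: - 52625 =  - 5^3 * 421^1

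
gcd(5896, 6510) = 2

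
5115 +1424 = 6539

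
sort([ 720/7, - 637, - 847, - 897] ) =[- 897, - 847, - 637, 720/7]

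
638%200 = 38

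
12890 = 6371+6519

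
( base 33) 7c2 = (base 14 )2ccd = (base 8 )17525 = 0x1f55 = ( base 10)8021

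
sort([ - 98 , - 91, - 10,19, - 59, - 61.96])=[ - 98, - 91, - 61.96 , - 59, - 10 , 19] 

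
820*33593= 27546260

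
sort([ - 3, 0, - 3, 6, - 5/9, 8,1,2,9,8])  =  [ -3,  -  3, - 5/9,0,1,2 , 6,8,8,9]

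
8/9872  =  1/1234 = 0.00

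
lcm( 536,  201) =1608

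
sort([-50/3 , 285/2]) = [ - 50/3 , 285/2] 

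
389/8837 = 389/8837 = 0.04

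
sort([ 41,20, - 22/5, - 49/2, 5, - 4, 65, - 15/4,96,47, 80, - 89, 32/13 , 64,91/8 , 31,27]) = [-89,-49/2, - 22/5, - 4, - 15/4,32/13  ,  5,91/8,20,27,31, 41,47,64, 65,  80,96] 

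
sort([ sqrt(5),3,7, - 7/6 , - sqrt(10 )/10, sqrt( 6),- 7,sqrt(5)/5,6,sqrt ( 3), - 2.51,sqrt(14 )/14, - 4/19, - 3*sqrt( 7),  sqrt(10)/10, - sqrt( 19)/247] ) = [ - 3*sqrt( 7) , - 7,  -  2.51,-7/6, - sqrt(10) /10, - 4/19, - sqrt(19)/247,sqrt(14 )/14, sqrt(10)/10,sqrt( 5 ) /5,sqrt ( 3),sqrt(5),sqrt(6), 3,6,7] 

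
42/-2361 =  - 1 + 773/787= - 0.02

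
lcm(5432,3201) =179256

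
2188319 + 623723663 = 625911982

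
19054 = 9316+9738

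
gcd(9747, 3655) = 1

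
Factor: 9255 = 3^1*5^1 * 617^1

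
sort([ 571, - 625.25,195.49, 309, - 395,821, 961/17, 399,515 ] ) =[-625.25, - 395,961/17,195.49, 309,399, 515, 571 , 821]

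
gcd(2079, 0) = 2079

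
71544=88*813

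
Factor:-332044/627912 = -257/486 = - 2^ ( -1)*3^(-5)*257^1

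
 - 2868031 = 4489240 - 7357271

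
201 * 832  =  167232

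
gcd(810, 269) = 1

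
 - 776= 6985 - 7761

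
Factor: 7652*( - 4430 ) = - 2^3*5^1*443^1*1913^1 = -33898360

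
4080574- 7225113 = - 3144539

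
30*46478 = 1394340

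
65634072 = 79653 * 824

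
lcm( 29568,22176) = 88704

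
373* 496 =185008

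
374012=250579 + 123433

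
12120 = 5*2424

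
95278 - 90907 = 4371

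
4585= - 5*( - 917)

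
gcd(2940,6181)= 7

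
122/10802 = 61/5401 = 0.01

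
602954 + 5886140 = 6489094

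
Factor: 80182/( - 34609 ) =-2^1*47^1 * 53^( - 1) * 653^ (  -  1)*853^1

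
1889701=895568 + 994133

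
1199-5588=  - 4389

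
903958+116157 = 1020115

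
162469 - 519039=-356570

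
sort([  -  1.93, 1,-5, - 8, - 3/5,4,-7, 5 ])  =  [-8,- 7,-5, - 1.93,-3/5,  1,  4,5 ]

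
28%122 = 28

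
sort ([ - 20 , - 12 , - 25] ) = [  -  25, - 20, - 12 ]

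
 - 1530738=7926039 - 9456777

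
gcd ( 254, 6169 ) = 1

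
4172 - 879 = 3293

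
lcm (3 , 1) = 3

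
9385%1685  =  960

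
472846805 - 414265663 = 58581142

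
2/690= 1/345 = 0.00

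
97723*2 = 195446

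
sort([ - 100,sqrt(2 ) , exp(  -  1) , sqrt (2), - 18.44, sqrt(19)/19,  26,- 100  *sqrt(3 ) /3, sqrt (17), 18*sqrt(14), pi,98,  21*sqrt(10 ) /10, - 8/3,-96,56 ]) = [ - 100, - 96,-100*sqrt ( 3) /3, - 18.44,-8/3,  sqrt(19)/19,exp( - 1 ),sqrt( 2 ),sqrt(2),pi, sqrt(17 ),21*sqrt(10 )/10 , 26,56,18*sqrt( 14),98]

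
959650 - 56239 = 903411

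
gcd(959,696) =1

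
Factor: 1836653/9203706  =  2^( - 1 ) * 3^ ( - 4)*7^1 *13^1*20183^1*56813^(-1 ) 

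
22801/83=274 + 59/83 =274.71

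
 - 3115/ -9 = 3115/9 = 346.11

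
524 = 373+151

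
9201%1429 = 627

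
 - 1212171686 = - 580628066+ - 631543620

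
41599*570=23711430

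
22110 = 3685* 6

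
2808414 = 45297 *62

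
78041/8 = 9755 + 1/8  =  9755.12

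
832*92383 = 76862656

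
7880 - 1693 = 6187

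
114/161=114/161 = 0.71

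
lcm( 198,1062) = 11682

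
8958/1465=6 + 168/1465 = 6.11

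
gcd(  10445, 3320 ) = 5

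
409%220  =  189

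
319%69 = 43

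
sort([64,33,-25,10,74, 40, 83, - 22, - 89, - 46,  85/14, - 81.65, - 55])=[ - 89, - 81.65,- 55, - 46, - 25, - 22,85/14, 10, 33,40,64,  74, 83] 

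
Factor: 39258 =2^1 * 3^3*727^1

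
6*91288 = 547728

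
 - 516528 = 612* ( - 844) 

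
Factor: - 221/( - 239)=13^1*17^1*239^ ( - 1)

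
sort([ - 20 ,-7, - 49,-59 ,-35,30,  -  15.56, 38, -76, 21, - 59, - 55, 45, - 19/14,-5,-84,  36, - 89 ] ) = [-89, - 84, - 76,  -  59, - 59,-55, - 49,-35, - 20,  -  15.56  , - 7,-5,-19/14, 21 , 30,36,  38,45 ] 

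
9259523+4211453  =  13470976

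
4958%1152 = 350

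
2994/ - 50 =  - 1497/25 = - 59.88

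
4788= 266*18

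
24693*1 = 24693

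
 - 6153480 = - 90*68372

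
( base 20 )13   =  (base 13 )1a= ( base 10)23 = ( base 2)10111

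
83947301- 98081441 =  - 14134140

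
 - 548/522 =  - 274/261 = - 1.05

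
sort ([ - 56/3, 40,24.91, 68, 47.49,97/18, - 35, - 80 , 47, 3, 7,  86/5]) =[ - 80, - 35, - 56/3, 3,97/18,7, 86/5,24.91, 40, 47, 47.49 , 68]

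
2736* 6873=18804528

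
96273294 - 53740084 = 42533210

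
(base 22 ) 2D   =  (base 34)1n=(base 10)57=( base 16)39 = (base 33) 1O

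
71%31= 9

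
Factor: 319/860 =2^( -2 )*5^(- 1)*11^1*29^1*  43^(-1 ) 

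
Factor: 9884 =2^2*7^1*353^1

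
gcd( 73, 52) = 1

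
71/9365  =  71/9365 =0.01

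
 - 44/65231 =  - 1 + 65187/65231 = - 0.00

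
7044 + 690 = 7734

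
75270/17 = 75270/17 = 4427.65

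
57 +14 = 71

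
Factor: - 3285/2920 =-2^( - 3) * 3^2= -  9/8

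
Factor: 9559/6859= 11^2*19^(-3 ) * 79^1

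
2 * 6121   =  12242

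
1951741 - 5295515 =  - 3343774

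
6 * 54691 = 328146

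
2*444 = 888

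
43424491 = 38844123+4580368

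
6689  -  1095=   5594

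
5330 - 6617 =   -  1287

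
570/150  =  3 + 4/5 = 3.80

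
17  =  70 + - 53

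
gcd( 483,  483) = 483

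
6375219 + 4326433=10701652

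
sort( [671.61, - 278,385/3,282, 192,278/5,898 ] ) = [  -  278,278/5,385/3,192,282, 671.61,  898] 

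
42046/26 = 21023/13 = 1617.15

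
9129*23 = 209967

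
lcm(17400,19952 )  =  1496400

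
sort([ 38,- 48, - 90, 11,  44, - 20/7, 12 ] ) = [ - 90,-48, - 20/7, 11,12, 38, 44]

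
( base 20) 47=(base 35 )2H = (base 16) 57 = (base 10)87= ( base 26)39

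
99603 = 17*5859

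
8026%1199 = 832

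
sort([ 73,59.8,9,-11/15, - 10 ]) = [ - 10,- 11/15 , 9, 59.8,73]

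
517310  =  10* 51731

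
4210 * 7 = 29470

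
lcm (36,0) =0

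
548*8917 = 4886516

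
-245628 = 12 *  ( - 20469)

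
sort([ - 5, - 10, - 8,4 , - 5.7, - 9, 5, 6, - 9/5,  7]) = [  -  10, - 9, - 8, - 5.7,-5,  -  9/5,4,5,6,7 ]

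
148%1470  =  148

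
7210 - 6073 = 1137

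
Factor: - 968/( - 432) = 121/54= 2^(-1) * 3^( - 3 )*11^2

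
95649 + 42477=138126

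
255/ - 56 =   -  255/56 = - 4.55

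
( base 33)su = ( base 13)585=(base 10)954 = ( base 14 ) 4C2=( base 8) 1672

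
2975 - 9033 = -6058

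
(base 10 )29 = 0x1D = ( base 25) 14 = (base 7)41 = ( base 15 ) 1E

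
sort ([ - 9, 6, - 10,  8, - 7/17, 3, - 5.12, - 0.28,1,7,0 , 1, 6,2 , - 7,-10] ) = [ - 10, - 10,- 9, - 7, - 5.12, - 7/17, - 0.28,0,1,1, 2, 3 , 6, 6, 7 , 8] 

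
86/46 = 1 + 20/23 = 1.87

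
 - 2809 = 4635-7444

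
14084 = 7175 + 6909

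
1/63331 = 1/63331= 0.00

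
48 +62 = 110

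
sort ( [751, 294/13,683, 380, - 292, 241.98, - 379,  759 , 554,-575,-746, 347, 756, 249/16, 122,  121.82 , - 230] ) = [ - 746,-575, - 379 ,-292, - 230,249/16, 294/13,121.82,  122, 241.98, 347, 380,554,683  ,  751, 756,  759]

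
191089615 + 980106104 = 1171195719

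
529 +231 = 760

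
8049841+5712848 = 13762689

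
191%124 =67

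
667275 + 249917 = 917192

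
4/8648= 1/2162 = 0.00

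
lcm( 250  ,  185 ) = 9250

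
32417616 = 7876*4116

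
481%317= 164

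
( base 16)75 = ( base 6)313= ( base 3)11100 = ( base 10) 117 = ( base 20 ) 5H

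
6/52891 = 6/52891 = 0.00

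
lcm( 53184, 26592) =53184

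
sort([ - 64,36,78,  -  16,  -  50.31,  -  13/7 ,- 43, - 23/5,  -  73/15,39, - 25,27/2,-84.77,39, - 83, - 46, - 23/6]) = [- 84.77, - 83, - 64,-50.31, - 46,-43, - 25,-16, - 73/15,-23/5, -23/6, - 13/7 , 27/2, 36,39,39,78]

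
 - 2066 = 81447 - 83513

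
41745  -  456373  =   - 414628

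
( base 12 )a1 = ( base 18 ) 6D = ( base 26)4h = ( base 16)79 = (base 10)121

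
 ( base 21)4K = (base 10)104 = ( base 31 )3B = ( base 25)44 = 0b1101000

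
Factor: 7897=53^1*149^1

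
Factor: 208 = 2^4 * 13^1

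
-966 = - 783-183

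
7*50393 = 352751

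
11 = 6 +5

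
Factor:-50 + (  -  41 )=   -  91= - 7^1*13^1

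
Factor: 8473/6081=3^(-1 ) * 37^1*229^1 * 2027^( - 1 )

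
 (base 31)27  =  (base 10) 69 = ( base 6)153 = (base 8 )105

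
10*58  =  580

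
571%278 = 15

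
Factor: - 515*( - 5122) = 2^1*5^1*13^1*103^1*197^1 = 2637830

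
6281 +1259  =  7540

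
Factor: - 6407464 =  - 2^3*7^1*114419^1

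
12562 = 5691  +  6871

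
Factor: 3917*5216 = 2^5  *  163^1*3917^1 = 20431072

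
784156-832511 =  -48355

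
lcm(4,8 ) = 8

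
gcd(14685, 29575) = 5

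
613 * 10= 6130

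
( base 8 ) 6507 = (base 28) 49B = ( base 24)5lf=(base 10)3399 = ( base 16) D47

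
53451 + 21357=74808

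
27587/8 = 3448 + 3/8 = 3448.38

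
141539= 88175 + 53364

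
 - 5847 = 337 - 6184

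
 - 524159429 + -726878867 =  - 1251038296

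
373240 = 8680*43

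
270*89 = 24030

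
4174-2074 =2100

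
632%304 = 24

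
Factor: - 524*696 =-364704 = - 2^5 * 3^1*29^1* 131^1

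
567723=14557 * 39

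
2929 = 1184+1745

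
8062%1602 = 52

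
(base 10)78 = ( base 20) 3I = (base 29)2k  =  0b1001110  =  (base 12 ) 66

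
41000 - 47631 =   -  6631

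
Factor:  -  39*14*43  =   - 2^1*3^1*7^1* 13^1*43^1 = - 23478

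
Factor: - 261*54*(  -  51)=2^1*3^6 * 17^1*29^1 = 718794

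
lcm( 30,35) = 210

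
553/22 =553/22 = 25.14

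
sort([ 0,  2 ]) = [ 0, 2] 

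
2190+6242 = 8432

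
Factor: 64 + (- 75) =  - 11^1 = -11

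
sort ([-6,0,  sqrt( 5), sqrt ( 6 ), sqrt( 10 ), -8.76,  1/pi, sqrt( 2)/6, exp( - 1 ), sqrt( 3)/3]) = [  -  8.76 ,-6, 0, sqrt (2)/6, 1/pi, exp(-1),sqrt( 3 )/3, sqrt( 5 ), sqrt(6), sqrt( 10)]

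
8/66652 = 2/16663 = 0.00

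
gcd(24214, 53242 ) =2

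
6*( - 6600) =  - 39600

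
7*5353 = 37471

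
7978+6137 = 14115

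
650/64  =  10 + 5/32= 10.16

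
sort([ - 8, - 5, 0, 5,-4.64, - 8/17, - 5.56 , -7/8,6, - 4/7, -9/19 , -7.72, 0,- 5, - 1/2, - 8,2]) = [  -  8 ,-8, - 7.72, -5.56, - 5,- 5, - 4.64,-7/8,-4/7,-1/2,  -  9/19, - 8/17,0, 0,2, 5, 6]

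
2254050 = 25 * 90162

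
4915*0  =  0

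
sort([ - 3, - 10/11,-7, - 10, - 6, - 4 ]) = [ - 10 , - 7, - 6 ,  -  4 , - 3,-10/11 ]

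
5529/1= 5529= 5529.00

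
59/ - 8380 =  - 59/8380 = - 0.01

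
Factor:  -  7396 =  -2^2*43^2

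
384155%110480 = 52715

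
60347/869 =60347/869 = 69.44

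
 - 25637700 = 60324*(-425) 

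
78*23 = 1794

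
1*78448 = 78448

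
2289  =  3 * 763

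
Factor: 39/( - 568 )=-2^( - 3)*3^1 * 13^1*71^ (  -  1 )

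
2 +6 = 8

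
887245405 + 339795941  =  1227041346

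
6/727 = 6/727 =0.01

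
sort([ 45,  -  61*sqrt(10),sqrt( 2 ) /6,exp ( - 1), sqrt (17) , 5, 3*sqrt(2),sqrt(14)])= [-61*sqrt(10),  sqrt(2)/6, exp( - 1 ),sqrt (14),sqrt( 17),3*sqrt( 2), 5 , 45] 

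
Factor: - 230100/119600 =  - 2^( - 2 )*3^1*23^( - 1 )*59^1= -177/92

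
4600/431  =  10 + 290/431 = 10.67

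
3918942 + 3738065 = 7657007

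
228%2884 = 228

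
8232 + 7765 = 15997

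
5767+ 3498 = 9265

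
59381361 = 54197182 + 5184179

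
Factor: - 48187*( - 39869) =1921167503 = 39869^1*48187^1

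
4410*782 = 3448620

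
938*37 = 34706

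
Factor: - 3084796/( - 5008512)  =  2^(-5) *3^(-1 ) * 11^1*13^1*5393^1 *13043^ (  -  1 ) = 771199/1252128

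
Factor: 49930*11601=2^1 * 3^2 * 5^1*1289^1*4993^1 = 579237930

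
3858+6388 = 10246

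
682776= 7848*87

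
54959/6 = 54959/6 = 9159.83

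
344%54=20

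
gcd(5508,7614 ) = 162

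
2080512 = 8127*256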